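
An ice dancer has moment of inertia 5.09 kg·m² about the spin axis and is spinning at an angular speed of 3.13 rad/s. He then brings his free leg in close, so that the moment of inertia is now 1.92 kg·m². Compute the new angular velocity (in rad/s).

No external torque acts about the spin axis, so angular momentum is conserved.
ω₂ = I₁ω₁ / I₂ = (5.090)(3.13 rad/s) / (1.920) = 8.298 rad/s.

ω₂ ≈ 8.30 rad/s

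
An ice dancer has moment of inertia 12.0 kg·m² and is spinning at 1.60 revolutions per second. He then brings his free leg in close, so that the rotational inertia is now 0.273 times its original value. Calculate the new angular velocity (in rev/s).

No external torque acts about the spin axis, so angular momentum is conserved.
I₂ = 0.273 × 12.0 = 3.276 kg·m².
ω₂ = I₁ω₁ / I₂ = (12.00)(1.60 rev/s) / (3.276) = 5.861 rev/s.

ω₂ ≈ 5.86 rev/s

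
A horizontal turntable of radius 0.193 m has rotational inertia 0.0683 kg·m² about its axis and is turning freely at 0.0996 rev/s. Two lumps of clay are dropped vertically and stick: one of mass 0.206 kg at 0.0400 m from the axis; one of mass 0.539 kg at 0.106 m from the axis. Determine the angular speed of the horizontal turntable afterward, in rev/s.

No external torque acts about the axis; L_before = L_after.
Added inertia Σmr² = (0.206)(0.0400)² + (0.539)(0.106)² = 0.006386 kg·m²; I_f = 0.06830 + 0.006386 = 0.07469 kg·m².
ω_f = I_p ω_i / I_f = (0.06830)(0.0996) / 0.07469 = 0.09108 rev/s.

ω_f ≈ 0.0911 rev/s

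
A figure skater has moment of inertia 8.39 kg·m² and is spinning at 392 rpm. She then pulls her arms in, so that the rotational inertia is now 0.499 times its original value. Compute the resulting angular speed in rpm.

Angular momentum about the spin axis is conserved since the torque about it is zero.
I₂ = 0.499 × 8.39 = 4.187 kg·m².
ω₂ = I₁ω₁ / I₂ = (8.390)(392 rpm) / (4.187) = 785.6 rpm.

ω₂ ≈ 786 rpm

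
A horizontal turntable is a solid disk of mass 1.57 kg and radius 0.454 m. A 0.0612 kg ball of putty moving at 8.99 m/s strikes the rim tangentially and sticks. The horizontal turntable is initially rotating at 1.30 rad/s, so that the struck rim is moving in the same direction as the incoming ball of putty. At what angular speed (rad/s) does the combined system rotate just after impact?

|ω_f| ≈ 2.64 rad/s

The axle reaction passes through the axle and exerts no torque about it; angular momentum about the axle is conserved through the impact.
I_p = ½(1.57)(0.454)² = 0.1618 kg·m². Taking the sense of the ball of putty's angular momentum as positive, L_{ball} = m v R = (0.0612)(8.99)(0.454) = 0.2498 kg·m²/s.
L_i = +I_p ω_p + m v R = +(0.1618)(1.30) + 0.2498 = 0.4601 kg·m²/s.
After sticking, I_f = I_p + m R² = 0.1618 + (0.0612)(0.454)² = 0.1744 kg·m².
ω_f = L_i / I_f = 0.4601 / 0.1744 = 2.638 rad/s.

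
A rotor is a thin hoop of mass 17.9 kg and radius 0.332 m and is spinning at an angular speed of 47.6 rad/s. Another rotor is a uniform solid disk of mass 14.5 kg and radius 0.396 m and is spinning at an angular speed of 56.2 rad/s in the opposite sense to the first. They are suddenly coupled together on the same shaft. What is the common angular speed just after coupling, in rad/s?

|ω_f| ≈ 9.65 rad/s

No external torque acts about the common axis, so total angular momentum is conserved.
Moments of inertia: I_A = (17.9)(0.332)² = 1.973 kg·m²; I_B = ½(14.5)(0.396)² = 1.137 kg·m².
Taking A's sense as positive: L = (1.973)(47.6) − (1.137)(56.2) = 30.02 kg·m²·rad/s.
Combined I = 1.973 + 1.137 = 3.110 kg·m².
ω_f = L / I = 30.02 / 3.110 = 9.653 rad/s.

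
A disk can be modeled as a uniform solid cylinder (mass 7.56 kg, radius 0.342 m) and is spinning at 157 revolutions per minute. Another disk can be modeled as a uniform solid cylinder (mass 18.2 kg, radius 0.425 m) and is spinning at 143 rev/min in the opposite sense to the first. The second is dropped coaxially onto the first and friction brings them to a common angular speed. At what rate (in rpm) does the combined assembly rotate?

No external torque acts about the common axis, so total angular momentum is conserved.
Moments of inertia: I_A = ½(7.56)(0.342)² = 0.4421 kg·m²; I_B = ½(18.2)(0.425)² = 1.644 kg·m².
Taking A's sense as positive: L = (0.4421)(157) − (1.644)(143) = -165.6 kg·m²·rpm.
Combined I = 0.4421 + 1.644 = 2.086 kg·m².
ω_f = L / I = -165.6 / 2.086 = -79.41 rpm.

|ω_f| ≈ 79.4 rpm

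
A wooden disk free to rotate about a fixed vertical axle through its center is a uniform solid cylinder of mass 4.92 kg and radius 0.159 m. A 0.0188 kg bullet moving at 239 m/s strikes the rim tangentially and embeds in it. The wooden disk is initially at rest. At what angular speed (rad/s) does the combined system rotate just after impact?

|ω_f| ≈ 11.4 rad/s

About the axle the impulsive forces during the collision are internal, so angular momentum about that axis is conserved.
I_p = ½(4.92)(0.159)² = 0.06219 kg·m². Taking the sense of the bullet's angular momentum as positive, L_{bullet} = m v R = (0.0188)(239)(0.159) = 0.7144 kg·m²/s.
L_i = 0 + 0.7144 = 0.7144 kg·m²/s.
After sticking, I_f = I_p + m R² = 0.06219 + (0.0188)(0.159)² = 0.06267 kg·m².
ω_f = L_i / I_f = 0.7144 / 0.06267 = 11.40 rad/s.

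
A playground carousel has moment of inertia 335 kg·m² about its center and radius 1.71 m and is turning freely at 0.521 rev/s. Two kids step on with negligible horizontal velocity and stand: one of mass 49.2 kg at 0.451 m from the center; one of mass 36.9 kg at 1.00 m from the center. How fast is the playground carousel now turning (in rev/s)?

The added mass arrives with no angular momentum about the center, and any external torque about the center is negligible, so the system's angular momentum is conserved.
Added inertia Σmr² = (49.2)(0.451)² + (36.9)(1.00)² = 46.91 kg·m²; I_f = 335.0 + 46.91 = 381.9 kg·m².
ω_f = I_p ω_i / I_f = (335.0)(0.521) / 381.9 = 0.4570 rev/s.

ω_f ≈ 0.457 rev/s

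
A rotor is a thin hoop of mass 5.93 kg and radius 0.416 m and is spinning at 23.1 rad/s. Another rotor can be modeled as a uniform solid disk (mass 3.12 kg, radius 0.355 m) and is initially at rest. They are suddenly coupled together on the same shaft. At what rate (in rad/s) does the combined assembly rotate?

|ω_f| ≈ 19.4 rad/s

The coupling torques are internal; angular momentum about the shared axis is conserved.
Moments of inertia: I_A = (5.93)(0.416)² = 1.026 kg·m²; I_B = ½(3.12)(0.355)² = 0.1966 kg·m².
Taking A's sense as positive: L = (1.026)(23.1) = 23.71 kg·m²·rad/s.
Combined I = 1.026 + 0.1966 = 1.223 kg·m².
ω_f = L / I = 23.71 / 1.223 = 19.39 rad/s.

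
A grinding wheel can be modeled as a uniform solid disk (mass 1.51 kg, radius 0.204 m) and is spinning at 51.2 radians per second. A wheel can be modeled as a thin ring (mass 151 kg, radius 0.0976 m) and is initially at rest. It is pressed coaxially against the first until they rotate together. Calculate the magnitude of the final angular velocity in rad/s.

The coupling torques are internal; angular momentum about the shared axis is conserved.
Moments of inertia: I_A = ½(1.51)(0.204)² = 0.03142 kg·m²; I_B = (151)(0.0976)² = 1.438 kg·m².
Taking A's sense as positive: L = (0.03142)(51.2) = 1.609 kg·m²·rad/s.
Combined I = 0.03142 + 1.438 = 1.470 kg·m².
ω_f = L / I = 1.609 / 1.470 = 1.095 rad/s.

|ω_f| ≈ 1.09 rad/s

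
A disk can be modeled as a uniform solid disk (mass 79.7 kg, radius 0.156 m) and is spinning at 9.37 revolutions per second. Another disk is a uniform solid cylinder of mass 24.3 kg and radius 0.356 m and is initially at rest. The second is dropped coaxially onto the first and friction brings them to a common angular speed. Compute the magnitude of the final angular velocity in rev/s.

|ω_f| ≈ 3.62 rev/s

The coupling torques are internal; angular momentum about the shared axis is conserved.
Moments of inertia: I_A = ½(79.7)(0.156)² = 0.9698 kg·m²; I_B = ½(24.3)(0.356)² = 1.540 kg·m².
Taking A's sense as positive: L = (0.9698)(9.37) = 9.087 kg·m²·rev/s.
Combined I = 0.9698 + 1.540 = 2.510 kg·m².
ω_f = L / I = 9.087 / 2.510 = 3.621 rev/s.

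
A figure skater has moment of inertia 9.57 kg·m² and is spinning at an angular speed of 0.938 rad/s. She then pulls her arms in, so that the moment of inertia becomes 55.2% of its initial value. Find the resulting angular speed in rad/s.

ω₂ ≈ 1.70 rad/s

Angular momentum about the spin axis is conserved since the torque about it is zero.
I₂ = 0.552 × 9.57 = 5.283 kg·m².
ω₂ = I₁ω₁ / I₂ = (9.570)(0.938 rad/s) / (5.283) = 1.699 rad/s.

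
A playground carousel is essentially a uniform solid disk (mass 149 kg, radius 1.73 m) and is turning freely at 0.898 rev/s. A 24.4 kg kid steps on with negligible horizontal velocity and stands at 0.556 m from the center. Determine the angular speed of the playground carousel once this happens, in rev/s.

The added mass arrives with no angular momentum about the center, and any external torque about the center is negligible, so the system's angular momentum is conserved.
I_p = ½(149)(1.73)² = 223.0 kg·m².
Added inertia Σmr² = (24.4)(0.556)² = 7.543 kg·m²; I_f = 223.0 + 7.543 = 230.5 kg·m².
ω_f = I_p ω_i / I_f = (223.0)(0.898) / 230.5 = 0.8686 rev/s.

ω_f ≈ 0.869 rev/s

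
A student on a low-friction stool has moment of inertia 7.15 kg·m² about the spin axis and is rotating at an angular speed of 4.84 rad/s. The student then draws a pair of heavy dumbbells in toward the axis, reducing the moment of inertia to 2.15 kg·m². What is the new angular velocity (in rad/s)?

ω₂ ≈ 16.1 rad/s

No external torque acts about the spin axis, so angular momentum is conserved.
ω₂ = I₁ω₁ / I₂ = (7.150)(4.84 rad/s) / (2.150) = 16.10 rad/s.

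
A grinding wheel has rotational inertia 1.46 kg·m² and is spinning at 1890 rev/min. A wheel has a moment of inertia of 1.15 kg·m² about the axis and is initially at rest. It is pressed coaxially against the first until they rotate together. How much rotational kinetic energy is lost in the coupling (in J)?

ΔKE lost ≈ 12600 J

The coupling torques are internal; angular momentum about the shared axis is conserved.
Taking A's sense as positive: L = (1.460)(1890) = 2759 kg·m²·rpm.
Combined I = 1.460 + 1.150 = 2.610 kg·m².
ω_f = L / I = 2759 / 2.610 = 1057 rpm.
KE_i = ½ΣIω² = 28600 J; KE_f = ½(2.610)(110.7)² = 16000 J.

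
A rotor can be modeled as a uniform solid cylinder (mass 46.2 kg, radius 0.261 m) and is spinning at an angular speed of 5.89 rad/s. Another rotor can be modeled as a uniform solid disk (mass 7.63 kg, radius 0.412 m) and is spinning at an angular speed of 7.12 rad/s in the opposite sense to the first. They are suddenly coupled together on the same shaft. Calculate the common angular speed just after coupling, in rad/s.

|ω_f| ≈ 2.10 rad/s

The coupling torques are internal; angular momentum about the shared axis is conserved.
Moments of inertia: I_A = ½(46.2)(0.261)² = 1.574 kg·m²; I_B = ½(7.63)(0.412)² = 0.6476 kg·m².
Taking A's sense as positive: L = (1.574)(5.89) − (0.6476)(7.12) = 4.658 kg·m²·rad/s.
Combined I = 1.574 + 0.6476 = 2.221 kg·m².
ω_f = L / I = 4.658 / 2.221 = 2.097 rad/s.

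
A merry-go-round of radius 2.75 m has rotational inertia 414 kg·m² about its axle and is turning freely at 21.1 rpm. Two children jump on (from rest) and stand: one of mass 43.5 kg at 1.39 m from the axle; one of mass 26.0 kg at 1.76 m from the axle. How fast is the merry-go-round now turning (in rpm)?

The added mass arrives with no angular momentum about the axle, and any external torque about the axle is negligible, so the system's angular momentum is conserved.
Added inertia Σmr² = (43.5)(1.39)² + (26.0)(1.76)² = 164.6 kg·m²; I_f = 414.0 + 164.6 = 578.6 kg·m².
ω_f = I_p ω_i / I_f = (414.0)(21.1) / 578.6 = 15.10 rpm.

ω_f ≈ 15.1 rpm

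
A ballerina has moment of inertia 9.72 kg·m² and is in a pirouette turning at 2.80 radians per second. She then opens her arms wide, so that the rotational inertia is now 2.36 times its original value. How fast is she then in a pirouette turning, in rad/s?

ω₂ ≈ 1.19 rad/s

No external torque acts about the spin axis, so angular momentum is conserved.
I₂ = 2.36 × 9.72 = 22.94 kg·m².
ω₂ = I₁ω₁ / I₂ = (9.720)(2.80 rad/s) / (22.94) = 1.186 rad/s.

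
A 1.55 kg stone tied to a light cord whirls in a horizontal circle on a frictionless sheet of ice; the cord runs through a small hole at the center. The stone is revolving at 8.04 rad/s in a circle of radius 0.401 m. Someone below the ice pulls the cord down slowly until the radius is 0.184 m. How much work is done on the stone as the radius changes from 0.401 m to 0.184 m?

W ≈ 30.2 J

The constraining force is radial, so m r² ω about the center is conserved.
ω₂ = ω₁ (r₁/r₂)² = (8.04)(0.401/0.184)² = 38.19 rad/s.
W = ΔKE = ½m(v₂² − v₁²) = 30.21 J.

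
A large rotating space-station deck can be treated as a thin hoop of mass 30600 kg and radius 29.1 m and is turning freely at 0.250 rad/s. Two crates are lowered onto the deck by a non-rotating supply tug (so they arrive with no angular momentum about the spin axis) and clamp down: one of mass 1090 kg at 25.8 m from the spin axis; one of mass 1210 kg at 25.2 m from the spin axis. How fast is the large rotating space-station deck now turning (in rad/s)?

No external torque acts about the spin axis; L_before = L_after.
I_p = (30600)(29.1)² = 2.591e+07 kg·m².
Added inertia Σmr² = (1090)(25.8)² + (1210)(25.2)² = 1.494e+06 kg·m²; I_f = 2.591e+07 + 1.494e+06 = 2.741e+07 kg·m².
ω_f = I_p ω_i / I_f = (2.591e+07)(0.250) / 2.741e+07 = 0.2364 rad/s.

ω_f ≈ 0.236 rad/s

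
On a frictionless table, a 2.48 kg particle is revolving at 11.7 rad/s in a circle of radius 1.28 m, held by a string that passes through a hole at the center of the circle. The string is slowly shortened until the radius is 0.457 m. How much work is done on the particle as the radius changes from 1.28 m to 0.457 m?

W ≈ 1900 J

The constraining force is radial, so m r² ω about the center is conserved.
ω₂ = ω₁ (r₁/r₂)² = (11.7)(1.28/0.457)² = 91.79 rad/s.
W = ΔKE = ½m(v₂² − v₁²) = 1904 J.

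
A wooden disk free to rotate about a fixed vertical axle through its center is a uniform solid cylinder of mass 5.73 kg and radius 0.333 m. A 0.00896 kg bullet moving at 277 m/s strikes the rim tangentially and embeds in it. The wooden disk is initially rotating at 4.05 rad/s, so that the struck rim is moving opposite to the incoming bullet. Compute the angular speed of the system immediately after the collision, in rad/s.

|ω_f| ≈ 1.44 rad/s

About the axle the impulsive forces during the collision are internal, so angular momentum about that axis is conserved.
I_p = ½(5.73)(0.333)² = 0.3177 kg·m². Taking the sense of the bullet's angular momentum as positive, L_{bullet} = m v R = (0.00896)(277)(0.333) = 0.8265 kg·m²/s.
L_i = −I_p ω_p + m v R = −(0.3177)(4.05) + 0.8265 = -0.4602 kg·m²/s.
After sticking, I_f = I_p + m R² = 0.3177 + (0.00896)(0.333)² = 0.3187 kg·m².
ω_f = L_i / I_f = -0.4602 / 0.3187 = -1.444 rad/s.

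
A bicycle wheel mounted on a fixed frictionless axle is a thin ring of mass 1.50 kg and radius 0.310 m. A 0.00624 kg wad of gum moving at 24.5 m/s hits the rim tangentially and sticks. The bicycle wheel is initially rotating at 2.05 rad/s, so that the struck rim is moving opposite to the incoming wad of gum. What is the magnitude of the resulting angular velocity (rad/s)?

|ω_f| ≈ 1.71 rad/s

About the axle the impulsive forces during the collision are internal, so angular momentum about that axis is conserved.
I_p = (1.50)(0.310)² = 0.1442 kg·m². Taking the sense of the wad of gum's angular momentum as positive, L_{wad} = m v R = (0.00624)(24.5)(0.310) = 0.04739 kg·m²/s.
L_i = −I_p ω_p + m v R = −(0.1442)(2.05) + 0.04739 = -0.2481 kg·m²/s.
After sticking, I_f = I_p + m R² = 0.1442 + (0.00624)(0.310)² = 0.1447 kg·m².
ω_f = L_i / I_f = -0.2481 / 0.1447 = -1.714 rad/s.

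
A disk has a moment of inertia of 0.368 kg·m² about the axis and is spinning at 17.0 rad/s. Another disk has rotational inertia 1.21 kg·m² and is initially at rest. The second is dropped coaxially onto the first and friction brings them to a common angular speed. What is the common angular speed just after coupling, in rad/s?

No external torque acts about the common axis, so total angular momentum is conserved.
Taking A's sense as positive: L = (0.3680)(17.0) = 6.256 kg·m²·rad/s.
Combined I = 0.3680 + 1.210 = 1.578 kg·m².
ω_f = L / I = 6.256 / 1.578 = 3.965 rad/s.

|ω_f| ≈ 3.96 rad/s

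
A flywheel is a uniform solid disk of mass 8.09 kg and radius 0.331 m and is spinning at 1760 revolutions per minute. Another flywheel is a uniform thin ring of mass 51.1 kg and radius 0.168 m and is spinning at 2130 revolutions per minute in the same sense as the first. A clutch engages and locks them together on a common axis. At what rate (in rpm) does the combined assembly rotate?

No external torque acts about the common axis, so total angular momentum is conserved.
Moments of inertia: I_A = ½(8.09)(0.331)² = 0.4432 kg·m²; I_B = (51.1)(0.168)² = 1.442 kg·m².
Taking A's sense as positive: L = (0.4432)(1760) + (1.442)(2130) = 3852 kg·m²·rpm.
Combined I = 0.4432 + 1.442 = 1.885 kg·m².
ω_f = L / I = 3852 / 1.885 = 2043 rpm.

|ω_f| ≈ 2040 rpm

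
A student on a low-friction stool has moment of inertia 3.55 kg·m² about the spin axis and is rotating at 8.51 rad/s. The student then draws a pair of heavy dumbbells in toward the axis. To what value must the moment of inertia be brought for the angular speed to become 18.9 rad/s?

No external torque acts about the spin axis, so angular momentum is conserved.
I₂ = I₁ω₁ / ω₂ = (3.55)(8.51) / (18.9) = 1.598 kg·m².

I₂ ≈ 1.60 kg·m²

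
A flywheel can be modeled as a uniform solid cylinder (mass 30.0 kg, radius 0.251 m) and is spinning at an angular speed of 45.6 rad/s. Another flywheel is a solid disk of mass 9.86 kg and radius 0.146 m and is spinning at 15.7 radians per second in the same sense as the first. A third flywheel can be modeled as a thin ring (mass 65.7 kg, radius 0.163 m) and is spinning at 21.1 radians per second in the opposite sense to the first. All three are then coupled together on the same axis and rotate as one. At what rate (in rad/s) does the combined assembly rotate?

|ω_f| ≈ 2.83 rad/s

No external torque acts about the common axis, so total angular momentum is conserved.
Moments of inertia: I_A = ½(30.0)(0.251)² = 0.9450 kg·m²; I_B = ½(9.86)(0.146)² = 0.1051 kg·m²; I_C = (65.7)(0.163)² = 1.746 kg·m².
Taking A's sense as positive: L = (0.9450)(45.6) + (0.1051)(15.7) − (1.746)(21.1) = 7.911 kg·m²·rad/s.
Combined I = 0.9450 + 0.1051 + 1.746 = 2.796 kg·m².
ω_f = L / I = 7.911 / 2.796 = 2.830 rad/s.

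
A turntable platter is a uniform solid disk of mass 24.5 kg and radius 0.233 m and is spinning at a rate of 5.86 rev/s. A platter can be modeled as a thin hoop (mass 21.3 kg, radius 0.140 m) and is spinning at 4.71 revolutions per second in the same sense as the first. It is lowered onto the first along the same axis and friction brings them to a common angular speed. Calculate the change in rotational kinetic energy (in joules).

The coupling torques are internal; angular momentum about the shared axis is conserved.
Moments of inertia: I_A = ½(24.5)(0.233)² = 0.6650 kg·m²; I_B = (21.3)(0.140)² = 0.4175 kg·m².
Taking A's sense as positive: L = (0.6650)(5.86) + (0.4175)(4.71) = 5.863 kg·m²·rev/s.
Combined I = 0.6650 + 0.4175 = 1.083 kg·m².
ω_f = L / I = 5.863 / 1.083 = 5.416 rev/s.
KE_i = ½ΣIω² = 633.6 J; KE_f = ½(1.083)(34.03)² = 626.9 J.

ΔKE ≈ -6.70 J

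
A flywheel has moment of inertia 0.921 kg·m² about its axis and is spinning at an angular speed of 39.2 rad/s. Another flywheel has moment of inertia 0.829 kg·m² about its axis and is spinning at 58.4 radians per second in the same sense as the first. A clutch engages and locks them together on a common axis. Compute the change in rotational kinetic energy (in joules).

The coupling torques are internal; angular momentum about the shared axis is conserved.
Taking A's sense as positive: L = (0.9210)(39.2) + (0.8290)(58.4) = 84.52 kg·m²·rad/s.
Combined I = 0.9210 + 0.8290 = 1.750 kg·m².
ω_f = L / I = 84.52 / 1.750 = 48.30 rad/s.
KE_i = ½ΣIω² = 2121 J; KE_f = ½(1.750)(48.30)² = 2041 J.

ΔKE ≈ -80.4 J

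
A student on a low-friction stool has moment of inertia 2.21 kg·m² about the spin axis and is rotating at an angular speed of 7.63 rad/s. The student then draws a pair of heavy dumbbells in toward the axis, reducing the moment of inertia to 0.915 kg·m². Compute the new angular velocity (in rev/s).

ω₂ ≈ 2.93 rev/s

No external torque acts about the spin axis, so angular momentum is conserved.
ω₂ = I₁ω₁ / I₂ = (2.210)(7.63 rad/s) / (0.9150) = 18.43 rad/s = 2.933 rev/s.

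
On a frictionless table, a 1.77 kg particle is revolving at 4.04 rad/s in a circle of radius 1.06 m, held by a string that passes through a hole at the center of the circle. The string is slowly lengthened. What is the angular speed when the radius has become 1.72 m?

No torque about the axis ⇒ m r₁² ω₁ = m r₂² ω₂.
ω₂ = ω₁ (r₁/r₂)² = (4.04)(1.06/1.72)² = 1.534 rad/s.

ω₂ ≈ 1.53 rad/s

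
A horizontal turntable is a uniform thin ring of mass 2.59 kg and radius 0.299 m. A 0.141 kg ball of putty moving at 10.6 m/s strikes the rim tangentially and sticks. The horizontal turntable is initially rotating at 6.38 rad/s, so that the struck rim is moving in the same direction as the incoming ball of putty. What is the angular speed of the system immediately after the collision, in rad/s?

|ω_f| ≈ 7.88 rad/s

About the axle the impulsive forces during the collision are internal, so angular momentum about that axis is conserved.
I_p = (2.59)(0.299)² = 0.2315 kg·m². Taking the sense of the ball of putty's angular momentum as positive, L_{ball} = m v R = (0.141)(10.6)(0.299) = 0.4469 kg·m²/s.
L_i = +I_p ω_p + m v R = +(0.2315)(6.38) + 0.4469 = 1.924 kg·m²/s.
After sticking, I_f = I_p + m R² = 0.2315 + (0.141)(0.299)² = 0.2442 kg·m².
ω_f = L_i / I_f = 1.924 / 0.2442 = 7.881 rad/s.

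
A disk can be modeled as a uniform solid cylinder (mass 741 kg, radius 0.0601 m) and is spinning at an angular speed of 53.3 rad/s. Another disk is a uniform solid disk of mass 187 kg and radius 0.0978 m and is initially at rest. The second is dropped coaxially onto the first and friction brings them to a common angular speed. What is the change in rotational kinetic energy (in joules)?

ΔKE ≈ -761 J

The coupling torques are internal; angular momentum about the shared axis is conserved.
Moments of inertia: I_A = ½(741)(0.0601)² = 1.338 kg·m²; I_B = ½(187)(0.0978)² = 0.8943 kg·m².
Taking A's sense as positive: L = (1.338)(53.3) = 71.33 kg·m²·rad/s.
Combined I = 1.338 + 0.8943 = 2.233 kg·m².
ω_f = L / I = 71.33 / 2.233 = 31.95 rad/s.
KE_i = ½ΣIω² = 1901 J; KE_f = ½(2.233)(31.95)² = 1139 J.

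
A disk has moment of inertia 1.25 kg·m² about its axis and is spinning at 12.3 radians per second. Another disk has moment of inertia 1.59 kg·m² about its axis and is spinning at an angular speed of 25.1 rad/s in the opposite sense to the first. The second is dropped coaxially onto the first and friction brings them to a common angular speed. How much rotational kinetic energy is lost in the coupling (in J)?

ΔKE lost ≈ 489 J

The coupling torques are internal; angular momentum about the shared axis is conserved.
Taking A's sense as positive: L = (1.250)(12.3) − (1.590)(25.1) = -24.53 kg·m²·rad/s.
Combined I = 1.250 + 1.590 = 2.840 kg·m².
ω_f = L / I = -24.53 / 2.840 = -8.639 rad/s.
KE_i = ½ΣIω² = 595.4 J; KE_f = ½(2.840)(8.639)² = 106.0 J.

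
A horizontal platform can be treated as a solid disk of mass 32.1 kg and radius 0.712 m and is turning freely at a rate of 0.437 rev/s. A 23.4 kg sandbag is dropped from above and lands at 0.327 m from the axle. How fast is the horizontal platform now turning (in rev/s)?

The added mass arrives with no angular momentum about the axle, and any external torque about the axle is negligible, so the system's angular momentum is conserved.
I_p = ½(32.1)(0.712)² = 8.136 kg·m².
Added inertia Σmr² = (23.4)(0.327)² = 2.502 kg·m²; I_f = 8.136 + 2.502 = 10.64 kg·m².
ω_f = I_p ω_i / I_f = (8.136)(0.437) / 10.64 = 0.3342 rev/s.

ω_f ≈ 0.334 rev/s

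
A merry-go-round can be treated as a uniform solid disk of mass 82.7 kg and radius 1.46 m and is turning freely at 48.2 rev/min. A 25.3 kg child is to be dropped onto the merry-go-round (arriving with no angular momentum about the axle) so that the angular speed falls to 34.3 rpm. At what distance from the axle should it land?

r ≈ 1.19 m

No external torque acts about the axle; L_before = L_after.
I_p = ½(82.7)(1.46)² = 88.14 kg·m².
I_p ω_i = (I_p + m r²) ω_f ⇒ m r² = I_p(ω_i/ω_f − 1) = 88.14(48.2/34.3 − 1) = 35.72 kg·m².
r = √(35.72/25.3) = 1.188 m.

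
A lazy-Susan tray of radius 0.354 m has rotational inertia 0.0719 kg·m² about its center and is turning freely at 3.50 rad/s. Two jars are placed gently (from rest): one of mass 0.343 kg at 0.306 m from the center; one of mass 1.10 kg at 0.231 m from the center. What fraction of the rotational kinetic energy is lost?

fraction ≈ 0.558

The added mass arrives with no angular momentum about the center, and any external torque about the center is negligible, so the system's angular momentum is conserved.
Added inertia Σmr² = (0.343)(0.306)² + (1.10)(0.231)² = 0.09081 kg·m²; I_f = 0.07190 + 0.09081 = 0.1627 kg·m².
ω_f = I_p ω_i / I_f = (0.07190)(3.50) / 0.1627 = 1.547 rad/s.
KE_i = ½(0.07190)(3.500 rad/s)² = 0.4404 J; KE_f = ½(0.1627)(1.547)² = 0.1946 J.
Fraction lost = 0.5581.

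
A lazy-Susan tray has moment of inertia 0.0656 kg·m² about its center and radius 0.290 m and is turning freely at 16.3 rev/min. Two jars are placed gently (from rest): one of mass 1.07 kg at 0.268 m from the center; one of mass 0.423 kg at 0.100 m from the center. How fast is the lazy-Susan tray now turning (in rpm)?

The added mass arrives with no angular momentum about the center, and any external torque about the center is negligible, so the system's angular momentum is conserved.
Added inertia Σmr² = (1.07)(0.268)² + (0.423)(0.100)² = 0.08108 kg·m²; I_f = 0.06560 + 0.08108 = 0.1467 kg·m².
ω_f = I_p ω_i / I_f = (0.06560)(16.3) / 0.1467 = 7.290 rpm.

ω_f ≈ 7.29 rpm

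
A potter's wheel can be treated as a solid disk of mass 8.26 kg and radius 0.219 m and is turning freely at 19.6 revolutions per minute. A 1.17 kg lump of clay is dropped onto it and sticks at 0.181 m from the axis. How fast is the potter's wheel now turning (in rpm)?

No external torque acts about the axis; L_before = L_after.
I_p = ½(8.26)(0.219)² = 0.1981 kg·m².
Added inertia Σmr² = (1.17)(0.181)² = 0.03833 kg·m²; I_f = 0.1981 + 0.03833 = 0.2364 kg·m².
ω_f = I_p ω_i / I_f = (0.1981)(19.6) / 0.2364 = 16.42 rpm.

ω_f ≈ 16.4 rpm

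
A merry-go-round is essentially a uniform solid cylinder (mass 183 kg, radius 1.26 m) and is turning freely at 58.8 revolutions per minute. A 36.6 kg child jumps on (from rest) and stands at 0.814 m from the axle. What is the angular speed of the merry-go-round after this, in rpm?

ω_f ≈ 50.4 rpm

No external torque acts about the axle; L_before = L_after.
I_p = ½(183)(1.26)² = 145.3 kg·m².
Added inertia Σmr² = (36.6)(0.814)² = 24.25 kg·m²; I_f = 145.3 + 24.25 = 169.5 kg·m².
ω_f = I_p ω_i / I_f = (145.3)(58.8) / 169.5 = 50.39 rpm.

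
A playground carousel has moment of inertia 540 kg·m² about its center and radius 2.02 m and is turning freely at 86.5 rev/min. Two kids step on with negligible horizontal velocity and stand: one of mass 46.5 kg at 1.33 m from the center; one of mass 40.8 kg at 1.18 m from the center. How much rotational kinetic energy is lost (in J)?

The added mass arrives with no angular momentum about the center, and any external torque about the center is negligible, so the system's angular momentum is conserved.
Added inertia Σmr² = (46.5)(1.33)² + (40.8)(1.18)² = 139.1 kg·m²; I_f = 540.0 + 139.1 = 679.1 kg·m².
ω_f = I_p ω_i / I_f = (540.0)(86.5) / 679.1 = 68.79 rpm.
KE_i = ½(540.0)(9.058 rad/s)² = 22150 J; KE_f = ½(679.1)(7.203)² = 17620 J.

energy lost ≈ 4540 J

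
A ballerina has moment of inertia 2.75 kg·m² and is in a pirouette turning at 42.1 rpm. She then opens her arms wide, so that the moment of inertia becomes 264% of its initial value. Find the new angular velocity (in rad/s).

ω₂ ≈ 1.67 rad/s

No external torque acts about the spin axis, so angular momentum is conserved.
I₂ = 2.64 × 2.75 = 7.260 kg·m².
ω₂ = I₁ω₁ / I₂ = (2.750)(42.1 rpm) / (7.260) = 15.95 rpm = 1.670 rad/s.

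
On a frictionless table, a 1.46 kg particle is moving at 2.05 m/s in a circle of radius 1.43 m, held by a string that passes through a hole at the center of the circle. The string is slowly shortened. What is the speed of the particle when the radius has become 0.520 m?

Central (radial) force ⇒ zero torque about the center ⇒ m v r is constant.
v₂ = v₁ r₁ / r₂ = (2.05)(1.43) / (0.520) = 5.637 m/s.

v₂ ≈ 5.64 m/s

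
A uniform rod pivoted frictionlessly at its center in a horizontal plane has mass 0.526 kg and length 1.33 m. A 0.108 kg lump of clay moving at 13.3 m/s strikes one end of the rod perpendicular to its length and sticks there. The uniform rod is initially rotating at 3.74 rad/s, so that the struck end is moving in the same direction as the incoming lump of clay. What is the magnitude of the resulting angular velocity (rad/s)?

|ω_f| ≈ 9.94 rad/s

The axle reaction passes through the pivot and exerts no torque about it; angular momentum about the pivot is conserved through the impact.
I_p = (1/12)(0.526)(1.33)² = 0.07754 kg·m². Taking the sense of the lump of clay's angular momentum as positive, L_{lump} = m v R = (0.108)(13.3)(1.33/2) = 0.9552 kg·m²/s.
L_i = +I_p ω_p + m v R = +(0.07754)(3.74) + 0.9552 = 1.245 kg·m²/s.
After sticking, I_f = I_p + m R² = 0.07754 + (0.108)(1.33/2)² = 0.1253 kg·m².
ω_f = L_i / I_f = 1.245 / 0.1253 = 9.938 rad/s.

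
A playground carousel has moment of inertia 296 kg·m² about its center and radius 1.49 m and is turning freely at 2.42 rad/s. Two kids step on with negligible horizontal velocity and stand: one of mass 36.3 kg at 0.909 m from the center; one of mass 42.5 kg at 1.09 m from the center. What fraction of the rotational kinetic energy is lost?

The added mass arrives with no angular momentum about the center, and any external torque about the center is negligible, so the system's angular momentum is conserved.
Added inertia Σmr² = (36.3)(0.909)² + (42.5)(1.09)² = 80.49 kg·m²; I_f = 296.0 + 80.49 = 376.5 kg·m².
ω_f = I_p ω_i / I_f = (296.0)(2.42) / 376.5 = 1.903 rad/s.
KE_i = ½(296.0)(2.420 rad/s)² = 866.7 J; KE_f = ½(376.5)(1.903)² = 681.4 J.
Fraction lost = 0.2138.

fraction ≈ 0.214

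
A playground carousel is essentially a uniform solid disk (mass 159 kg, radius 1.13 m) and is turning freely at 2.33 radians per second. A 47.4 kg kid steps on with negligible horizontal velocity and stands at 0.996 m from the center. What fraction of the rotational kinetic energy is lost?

fraction ≈ 0.317

No external torque acts about the center; L_before = L_after.
I_p = ½(159)(1.13)² = 101.5 kg·m².
Added inertia Σmr² = (47.4)(0.996)² = 47.02 kg·m²; I_f = 101.5 + 47.02 = 148.5 kg·m².
ω_f = I_p ω_i / I_f = (101.5)(2.33) / 148.5 = 1.592 rad/s.
KE_i = ½(101.5)(2.330 rad/s)² = 275.6 J; KE_f = ½(148.5)(1.592)² = 188.3 J.
Fraction lost = 0.3166.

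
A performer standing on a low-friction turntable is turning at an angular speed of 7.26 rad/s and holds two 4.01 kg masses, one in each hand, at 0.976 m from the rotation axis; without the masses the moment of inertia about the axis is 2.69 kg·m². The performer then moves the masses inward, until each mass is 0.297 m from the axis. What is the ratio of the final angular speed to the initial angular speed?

ω₂/ω₁ ≈ 3.04

With no external torque about the axis, L is conserved: I₁ω₁ = I₂ω₂.
I₁ = 2.69 + 2(4.01)(0.976)² = 10.33 kg·m²; I₂ = 2.69 + 2(4.01)(0.297)² = 3.397 kg·m².
ω₂/ω₁ = I₁/I₂ = 10.33 / 3.397 = 3.040.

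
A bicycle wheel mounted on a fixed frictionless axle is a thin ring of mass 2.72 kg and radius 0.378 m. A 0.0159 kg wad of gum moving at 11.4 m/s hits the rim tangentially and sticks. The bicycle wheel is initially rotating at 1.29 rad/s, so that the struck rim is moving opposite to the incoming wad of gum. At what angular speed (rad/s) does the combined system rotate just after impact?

|ω_f| ≈ 1.11 rad/s

The axle reaction passes through the axle and exerts no torque about it; angular momentum about the axle is conserved through the impact.
I_p = (2.72)(0.378)² = 0.3886 kg·m². Taking the sense of the wad of gum's angular momentum as positive, L_{wad} = m v R = (0.0159)(11.4)(0.378) = 0.06852 kg·m²/s.
L_i = −I_p ω_p + m v R = −(0.3886)(1.29) + 0.06852 = -0.4328 kg·m²/s.
After sticking, I_f = I_p + m R² = 0.3886 + (0.0159)(0.378)² = 0.3909 kg·m².
ω_f = L_i / I_f = -0.4328 / 0.3909 = -1.107 rad/s.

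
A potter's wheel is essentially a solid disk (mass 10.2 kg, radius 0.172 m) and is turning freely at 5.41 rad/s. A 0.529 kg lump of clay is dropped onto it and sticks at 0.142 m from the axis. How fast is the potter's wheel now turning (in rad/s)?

ω_f ≈ 5.05 rad/s

No external torque acts about the axis; L_before = L_after.
I_p = ½(10.2)(0.172)² = 0.1509 kg·m².
Added inertia Σmr² = (0.529)(0.142)² = 0.01067 kg·m²; I_f = 0.1509 + 0.01067 = 0.1615 kg·m².
ω_f = I_p ω_i / I_f = (0.1509)(5.41) / 0.1615 = 5.053 rad/s.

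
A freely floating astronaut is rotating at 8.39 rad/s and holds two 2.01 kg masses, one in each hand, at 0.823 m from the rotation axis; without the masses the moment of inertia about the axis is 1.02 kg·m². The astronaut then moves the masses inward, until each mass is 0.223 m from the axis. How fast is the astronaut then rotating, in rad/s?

ω₂ ≈ 25.7 rad/s

No external torque acts about the spin axis, so angular momentum is conserved.
I₁ = 1.02 + 2(2.01)(0.823)² = 3.743 kg·m²; I₂ = 1.02 + 2(2.01)(0.223)² = 1.220 kg·m².
ω₂ = I₁ω₁ / I₂ = (3.743)(8.39 rad/s) / (1.220) = 25.74 rad/s.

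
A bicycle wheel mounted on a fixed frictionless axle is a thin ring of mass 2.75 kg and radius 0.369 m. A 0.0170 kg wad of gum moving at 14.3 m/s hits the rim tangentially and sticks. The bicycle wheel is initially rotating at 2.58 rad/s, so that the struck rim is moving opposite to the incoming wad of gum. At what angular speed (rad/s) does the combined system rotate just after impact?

About the axle the impulsive forces during the collision are internal, so angular momentum about that axis is conserved.
I_p = (2.75)(0.369)² = 0.3744 kg·m². Taking the sense of the wad of gum's angular momentum as positive, L_{wad} = m v R = (0.0170)(14.3)(0.369) = 0.08970 kg·m²/s.
L_i = −I_p ω_p + m v R = −(0.3744)(2.58) + 0.08970 = -0.8764 kg·m²/s.
After sticking, I_f = I_p + m R² = 0.3744 + (0.0170)(0.369)² = 0.3768 kg·m².
ω_f = L_i / I_f = -0.8764 / 0.3768 = -2.326 rad/s.

|ω_f| ≈ 2.33 rad/s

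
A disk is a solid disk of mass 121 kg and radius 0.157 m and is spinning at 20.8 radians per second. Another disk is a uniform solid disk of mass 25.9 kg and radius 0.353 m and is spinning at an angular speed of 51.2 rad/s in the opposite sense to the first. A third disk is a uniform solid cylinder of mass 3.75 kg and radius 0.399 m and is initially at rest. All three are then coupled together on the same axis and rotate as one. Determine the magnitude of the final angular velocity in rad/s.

The coupling torques are internal; angular momentum about the shared axis is conserved.
Moments of inertia: I_A = ½(121)(0.157)² = 1.491 kg·m²; I_B = ½(25.9)(0.353)² = 1.614 kg·m²; I_C = ½(3.75)(0.399)² = 0.2985 kg·m².
Taking A's sense as positive: L = (1.491)(20.8) − (1.614)(51.2) = -51.60 kg·m²·rad/s.
Combined I = 1.491 + 1.614 + 0.2985 = 3.403 kg·m².
ω_f = L / I = -51.60 / 3.403 = -15.16 rad/s.

|ω_f| ≈ 15.2 rad/s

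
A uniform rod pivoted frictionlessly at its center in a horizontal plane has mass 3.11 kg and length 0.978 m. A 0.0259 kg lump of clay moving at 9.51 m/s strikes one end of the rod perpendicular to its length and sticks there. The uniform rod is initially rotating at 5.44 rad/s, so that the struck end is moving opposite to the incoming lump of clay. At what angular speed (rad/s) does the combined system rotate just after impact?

About the pivot the impulsive forces during the collision are internal, so angular momentum about that axis is conserved.
I_p = (1/12)(3.11)(0.978)² = 0.2479 kg·m². Taking the sense of the lump of clay's angular momentum as positive, L_{lump} = m v R = (0.0259)(9.51)(0.978/2) = 0.1204 kg·m²/s.
L_i = −I_p ω_p + m v R = −(0.2479)(5.44) + 0.1204 = -1.228 kg·m²/s.
After sticking, I_f = I_p + m R² = 0.2479 + (0.0259)(0.978/2)² = 0.2541 kg·m².
ω_f = L_i / I_f = -1.228 / 0.2541 = -4.833 rad/s.

|ω_f| ≈ 4.83 rad/s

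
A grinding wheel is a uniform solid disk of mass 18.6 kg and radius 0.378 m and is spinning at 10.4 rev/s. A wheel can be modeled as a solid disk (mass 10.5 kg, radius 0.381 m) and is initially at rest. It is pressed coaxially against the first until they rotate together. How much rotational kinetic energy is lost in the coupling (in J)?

No external torque acts about the common axis, so total angular momentum is conserved.
Moments of inertia: I_A = ½(18.6)(0.378)² = 1.329 kg·m²; I_B = ½(10.5)(0.381)² = 0.7621 kg·m².
Taking A's sense as positive: L = (1.329)(10.4) = 13.82 kg·m²·rev/s.
Combined I = 1.329 + 0.7621 = 2.091 kg·m².
ω_f = L / I = 13.82 / 2.091 = 6.609 rev/s.
KE_i = ½ΣIω² = 2837 J; KE_f = ½(2.091)(41.53)² = 1803 J.

ΔKE lost ≈ 1030 J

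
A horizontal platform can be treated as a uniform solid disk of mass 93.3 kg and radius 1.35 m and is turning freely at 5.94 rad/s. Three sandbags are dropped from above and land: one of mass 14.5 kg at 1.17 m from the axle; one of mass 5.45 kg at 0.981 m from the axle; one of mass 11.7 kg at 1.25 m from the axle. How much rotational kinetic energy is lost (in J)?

The added mass arrives with no angular momentum about the axle, and any external torque about the axle is negligible, so the system's angular momentum is conserved.
I_p = ½(93.3)(1.35)² = 85.02 kg·m².
Added inertia Σmr² = (14.5)(1.17)² + (5.45)(0.981)² + (11.7)(1.25)² = 43.38 kg·m²; I_f = 85.02 + 43.38 = 128.4 kg·m².
ω_f = I_p ω_i / I_f = (85.02)(5.94) / 128.4 = 3.933 rad/s.
KE_i = ½(85.02)(5.940 rad/s)² = 1500 J; KE_f = ½(128.4)(3.933)² = 993.2 J.

energy lost ≈ 507 J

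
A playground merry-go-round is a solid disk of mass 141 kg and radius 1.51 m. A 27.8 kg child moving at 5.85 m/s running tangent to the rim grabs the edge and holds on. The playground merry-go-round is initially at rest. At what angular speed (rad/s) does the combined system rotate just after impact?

|ω_f| ≈ 1.10 rad/s

About the axle the impulsive forces during the collision are internal, so angular momentum about that axis is conserved.
I_p = ½(141)(1.51)² = 160.7 kg·m². Taking the sense of the child's angular momentum as positive, L_{child} = m v R = (27.8)(5.85)(1.51) = 245.6 kg·m²/s.
L_i = 0 + 245.6 = 245.6 kg·m²/s.
After sticking, I_f = I_p + m R² = 160.7 + (27.8)(1.51)² = 224.1 kg·m².
ω_f = L_i / I_f = 245.6 / 224.1 = 1.096 rad/s.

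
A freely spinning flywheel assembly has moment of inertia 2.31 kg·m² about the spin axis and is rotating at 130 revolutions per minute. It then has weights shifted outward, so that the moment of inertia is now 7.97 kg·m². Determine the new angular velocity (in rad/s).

Angular momentum about the spin axis is conserved since the torque about it is zero.
ω₂ = I₁ω₁ / I₂ = (2.310)(130 rpm) / (7.970) = 37.68 rpm = 3.946 rad/s.

ω₂ ≈ 3.95 rad/s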